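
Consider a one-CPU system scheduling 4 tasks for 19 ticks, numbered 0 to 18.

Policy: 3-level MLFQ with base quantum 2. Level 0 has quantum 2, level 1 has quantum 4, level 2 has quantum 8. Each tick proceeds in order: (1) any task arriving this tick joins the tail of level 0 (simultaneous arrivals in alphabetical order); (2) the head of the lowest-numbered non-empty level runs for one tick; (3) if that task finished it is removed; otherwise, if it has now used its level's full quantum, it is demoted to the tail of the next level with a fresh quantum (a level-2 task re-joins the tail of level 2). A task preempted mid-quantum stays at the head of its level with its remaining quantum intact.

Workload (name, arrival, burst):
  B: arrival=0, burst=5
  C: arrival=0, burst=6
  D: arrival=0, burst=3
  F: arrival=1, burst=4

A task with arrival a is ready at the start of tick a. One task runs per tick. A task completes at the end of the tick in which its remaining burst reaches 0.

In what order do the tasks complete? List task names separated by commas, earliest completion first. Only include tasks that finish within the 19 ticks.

t=0: L0/L1/L2 = BCD/-/- → run B
t=1: L0/L1/L2 = BCDF/-/- → run B
t=2: L0/L1/L2 = CDF/B/- → run C
t=3: L0/L1/L2 = CDF/B/- → run C
t=4: L0/L1/L2 = DF/BC/- → run D
t=5: L0/L1/L2 = DF/BC/- → run D
t=6: L0/L1/L2 = F/BCD/- → run F
t=7: L0/L1/L2 = F/BCD/- → run F
t=8: L0/L1/L2 = -/BCDF/- → run B
t=9: L0/L1/L2 = -/BCDF/- → run B
t=10: L0/L1/L2 = -/BCDF/- → run B
t=11: L0/L1/L2 = -/CDF/- → run C
t=12: L0/L1/L2 = -/CDF/- → run C
t=13: L0/L1/L2 = -/CDF/- → run C
t=14: L0/L1/L2 = -/CDF/- → run C
t=15: L0/L1/L2 = -/DF/- → run D
t=16: L0/L1/L2 = -/F/- → run F
t=17: L0/L1/L2 = -/F/- → run F
t=18: (idle)

completion order = B, C, D, F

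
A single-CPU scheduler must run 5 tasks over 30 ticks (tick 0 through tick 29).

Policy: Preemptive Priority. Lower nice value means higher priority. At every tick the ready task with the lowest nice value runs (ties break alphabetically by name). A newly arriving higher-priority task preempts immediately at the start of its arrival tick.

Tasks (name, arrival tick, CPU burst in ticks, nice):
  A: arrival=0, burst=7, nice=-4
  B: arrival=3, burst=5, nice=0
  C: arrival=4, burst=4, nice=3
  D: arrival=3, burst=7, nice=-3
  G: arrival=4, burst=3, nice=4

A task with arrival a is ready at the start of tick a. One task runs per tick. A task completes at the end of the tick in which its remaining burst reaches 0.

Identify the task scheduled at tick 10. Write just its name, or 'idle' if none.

running at tick 10 = D

t=0: ready={A} → run A
t=1: ready={A} → run A
t=2: ready={A} → run A
t=3: ready={A,B,D} → run A
t=4: ready={A,B,C,D,G} → run A
t=5: ready={A,B,C,D,G} → run A
t=6: ready={A,B,C,D,G} → run A
t=7: ready={B,C,D,G} → run D
t=8: ready={B,C,D,G} → run D
t=9: ready={B,C,D,G} → run D
t=10: ready={B,C,D,G} → run D
t=11: ready={B,C,D,G} → run D
t=12: ready={B,C,D,G} → run D
t=13: ready={B,C,D,G} → run D
t=14: ready={B,C,G} → run B
t=15: ready={B,C,G} → run B
t=16: ready={B,C,G} → run B
t=17: ready={B,C,G} → run B
t=18: ready={B,C,G} → run B
t=19: ready={C,G} → run C
t=20: ready={C,G} → run C
t=21: ready={C,G} → run C
t=22: ready={C,G} → run C
t=23: ready={G} → run G
t=24: ready={G} → run G
t=25: ready={G} → run G
t=26: (idle)
t=27: (idle)
t=28: (idle)
t=29: (idle)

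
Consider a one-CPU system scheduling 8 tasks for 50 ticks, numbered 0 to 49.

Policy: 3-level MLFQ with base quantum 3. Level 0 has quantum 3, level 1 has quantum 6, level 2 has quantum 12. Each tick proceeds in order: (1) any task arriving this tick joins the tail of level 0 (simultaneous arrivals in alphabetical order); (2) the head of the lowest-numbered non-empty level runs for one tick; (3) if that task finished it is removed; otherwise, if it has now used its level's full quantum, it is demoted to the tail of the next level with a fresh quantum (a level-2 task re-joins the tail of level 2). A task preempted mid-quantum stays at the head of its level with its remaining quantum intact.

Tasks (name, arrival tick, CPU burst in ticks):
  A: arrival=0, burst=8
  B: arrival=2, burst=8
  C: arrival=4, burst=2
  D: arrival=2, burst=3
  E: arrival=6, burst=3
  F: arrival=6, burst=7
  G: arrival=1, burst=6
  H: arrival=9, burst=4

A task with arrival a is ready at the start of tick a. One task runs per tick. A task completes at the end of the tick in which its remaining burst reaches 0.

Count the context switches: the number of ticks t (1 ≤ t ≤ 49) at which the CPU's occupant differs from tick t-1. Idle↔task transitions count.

context switches = 13

t=0: L0/L1/L2 = A/-/- → run A
t=1: L0/L1/L2 = AG/-/- → run A
t=2: L0/L1/L2 = AGBD/-/- → run A
t=3: L0/L1/L2 = GBD/A/- → run G
t=4: L0/L1/L2 = GBDC/A/- → run G
t=5: L0/L1/L2 = GBDC/A/- → run G
t=6: L0/L1/L2 = BDCEF/AG/- → run B
t=7: L0/L1/L2 = BDCEF/AG/- → run B
t=8: L0/L1/L2 = BDCEF/AG/- → run B
t=9: L0/L1/L2 = DCEFH/AGB/- → run D
t=10: L0/L1/L2 = DCEFH/AGB/- → run D
t=11: L0/L1/L2 = DCEFH/AGB/- → run D
t=12: L0/L1/L2 = CEFH/AGB/- → run C
t=13: L0/L1/L2 = CEFH/AGB/- → run C
t=14: L0/L1/L2 = EFH/AGB/- → run E
t=15: L0/L1/L2 = EFH/AGB/- → run E
t=16: L0/L1/L2 = EFH/AGB/- → run E
t=17: L0/L1/L2 = FH/AGB/- → run F
t=18: L0/L1/L2 = FH/AGB/- → run F
t=19: L0/L1/L2 = FH/AGB/- → run F
t=20: L0/L1/L2 = H/AGBF/- → run H
t=21: L0/L1/L2 = H/AGBF/- → run H
t=22: L0/L1/L2 = H/AGBF/- → run H
t=23: L0/L1/L2 = -/AGBFH/- → run A
t=24: L0/L1/L2 = -/AGBFH/- → run A
t=25: L0/L1/L2 = -/AGBFH/- → run A
t=26: L0/L1/L2 = -/AGBFH/- → run A
t=27: L0/L1/L2 = -/AGBFH/- → run A
t=28: L0/L1/L2 = -/GBFH/- → run G
t=29: L0/L1/L2 = -/GBFH/- → run G
t=30: L0/L1/L2 = -/GBFH/- → run G
t=31: L0/L1/L2 = -/BFH/- → run B
t=32: L0/L1/L2 = -/BFH/- → run B
t=33: L0/L1/L2 = -/BFH/- → run B
t=34: L0/L1/L2 = -/BFH/- → run B
t=35: L0/L1/L2 = -/BFH/- → run B
t=36: L0/L1/L2 = -/FH/- → run F
t=37: L0/L1/L2 = -/FH/- → run F
t=38: L0/L1/L2 = -/FH/- → run F
t=39: L0/L1/L2 = -/FH/- → run F
t=40: L0/L1/L2 = -/H/- → run H
t=41: (idle)
t=42: (idle)
t=43: (idle)
t=44: (idle)
t=45: (idle)
t=46: (idle)
t=47: (idle)
t=48: (idle)
t=49: (idle)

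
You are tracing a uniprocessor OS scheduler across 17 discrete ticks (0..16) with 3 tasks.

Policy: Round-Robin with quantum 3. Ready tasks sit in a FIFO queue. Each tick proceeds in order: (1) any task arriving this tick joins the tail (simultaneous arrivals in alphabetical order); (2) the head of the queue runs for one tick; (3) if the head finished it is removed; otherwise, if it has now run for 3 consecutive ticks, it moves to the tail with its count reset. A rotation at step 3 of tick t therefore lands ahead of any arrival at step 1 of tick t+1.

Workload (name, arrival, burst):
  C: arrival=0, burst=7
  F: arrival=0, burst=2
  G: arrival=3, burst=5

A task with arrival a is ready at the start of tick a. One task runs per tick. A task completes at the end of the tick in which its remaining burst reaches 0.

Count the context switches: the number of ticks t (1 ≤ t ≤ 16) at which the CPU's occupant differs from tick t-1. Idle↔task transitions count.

t=0: queue=[C,F] q_used=0 → run C
t=1: queue=[C,F] q_used=1 → run C
t=2: queue=[C,F] q_used=2 → run C
t=3: queue=[F,C,G] q_used=0 → run F
t=4: queue=[F,C,G] q_used=1 → run F
t=5: queue=[C,G] q_used=0 → run C
t=6: queue=[C,G] q_used=1 → run C
t=7: queue=[C,G] q_used=2 → run C
t=8: queue=[G,C] q_used=0 → run G
t=9: queue=[G,C] q_used=1 → run G
t=10: queue=[G,C] q_used=2 → run G
t=11: queue=[C,G] q_used=0 → run C
t=12: queue=[G] q_used=0 → run G
t=13: queue=[G] q_used=1 → run G
t=14: (idle)
t=15: (idle)
t=16: (idle)

context switches = 6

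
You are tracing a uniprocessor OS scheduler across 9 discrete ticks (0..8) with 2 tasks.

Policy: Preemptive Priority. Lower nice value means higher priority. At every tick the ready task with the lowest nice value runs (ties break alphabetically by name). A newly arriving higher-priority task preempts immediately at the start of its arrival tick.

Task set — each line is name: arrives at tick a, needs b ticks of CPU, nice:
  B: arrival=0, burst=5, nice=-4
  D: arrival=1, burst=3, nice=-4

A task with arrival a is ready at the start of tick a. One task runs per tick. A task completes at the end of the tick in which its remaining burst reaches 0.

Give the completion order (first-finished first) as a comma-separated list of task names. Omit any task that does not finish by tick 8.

completion order = B, D

t=0: ready={B} → run B
t=1: ready={B,D} → run B
t=2: ready={B,D} → run B
t=3: ready={B,D} → run B
t=4: ready={B,D} → run B
t=5: ready={D} → run D
t=6: ready={D} → run D
t=7: ready={D} → run D
t=8: (idle)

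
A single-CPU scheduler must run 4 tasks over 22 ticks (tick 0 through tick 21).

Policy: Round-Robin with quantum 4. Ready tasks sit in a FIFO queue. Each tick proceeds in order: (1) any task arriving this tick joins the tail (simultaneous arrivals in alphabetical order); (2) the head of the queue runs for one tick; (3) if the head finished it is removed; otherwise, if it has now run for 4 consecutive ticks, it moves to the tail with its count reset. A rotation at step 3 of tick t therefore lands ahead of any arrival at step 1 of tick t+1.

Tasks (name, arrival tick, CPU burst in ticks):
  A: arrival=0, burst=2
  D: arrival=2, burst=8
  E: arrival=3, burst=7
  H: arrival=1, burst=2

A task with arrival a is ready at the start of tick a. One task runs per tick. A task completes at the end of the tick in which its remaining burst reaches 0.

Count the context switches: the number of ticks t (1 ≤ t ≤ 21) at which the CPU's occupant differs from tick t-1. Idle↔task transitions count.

context switches = 6

t=0: queue=[A] q_used=0 → run A
t=1: queue=[A,H] q_used=1 → run A
t=2: queue=[H,D] q_used=0 → run H
t=3: queue=[H,D,E] q_used=1 → run H
t=4: queue=[D,E] q_used=0 → run D
t=5: queue=[D,E] q_used=1 → run D
t=6: queue=[D,E] q_used=2 → run D
t=7: queue=[D,E] q_used=3 → run D
t=8: queue=[E,D] q_used=0 → run E
t=9: queue=[E,D] q_used=1 → run E
t=10: queue=[E,D] q_used=2 → run E
t=11: queue=[E,D] q_used=3 → run E
t=12: queue=[D,E] q_used=0 → run D
t=13: queue=[D,E] q_used=1 → run D
t=14: queue=[D,E] q_used=2 → run D
t=15: queue=[D,E] q_used=3 → run D
t=16: queue=[E] q_used=0 → run E
t=17: queue=[E] q_used=1 → run E
t=18: queue=[E] q_used=2 → run E
t=19: (idle)
t=20: (idle)
t=21: (idle)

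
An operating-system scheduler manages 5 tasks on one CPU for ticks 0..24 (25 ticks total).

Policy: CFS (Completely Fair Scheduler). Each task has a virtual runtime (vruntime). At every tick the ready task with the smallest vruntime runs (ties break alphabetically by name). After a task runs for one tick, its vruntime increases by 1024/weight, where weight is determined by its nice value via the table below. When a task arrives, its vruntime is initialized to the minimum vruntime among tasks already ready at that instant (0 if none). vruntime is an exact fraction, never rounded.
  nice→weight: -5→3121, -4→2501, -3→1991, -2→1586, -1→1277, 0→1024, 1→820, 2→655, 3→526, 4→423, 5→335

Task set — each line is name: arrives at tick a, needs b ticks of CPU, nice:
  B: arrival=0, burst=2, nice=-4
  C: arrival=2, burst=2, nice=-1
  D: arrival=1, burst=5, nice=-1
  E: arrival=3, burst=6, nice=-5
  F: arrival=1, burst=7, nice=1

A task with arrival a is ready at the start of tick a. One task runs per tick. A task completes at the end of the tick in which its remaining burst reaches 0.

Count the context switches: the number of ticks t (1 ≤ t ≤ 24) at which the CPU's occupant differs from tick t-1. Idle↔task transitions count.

context switches = 17

t=0: vr[B=0] → run B
t=1: vr[B=1024/2501 D=1024/2501 F=1024/2501] → run B
t=2: vr[C=1024/2501 D=1024/2501 F=1024/2501] → run C
t=3: vr[C=3868672/3193777 D=1024/2501 E=1024/2501 F=1024/2501] → run D
t=4: vr[C=3868672/3193777 D=3868672/3193777 E=1024/2501 F=1024/2501] → run E
t=5: vr[C=3868672/3193777 D=3868672/3193777 E=5756928/7805621 F=1024/2501] → run F
t=6: vr[C=3868672/3193777 D=3868672/3193777 E=5756928/7805621 F=20736/12505] → run E
t=7: vr[C=3868672/3193777 D=3868672/3193777 E=8317952/7805621 F=20736/12505] → run E
t=8: vr[C=3868672/3193777 D=3868672/3193777 E=10878976/7805621 F=20736/12505] → run C
t=9: vr[D=3868672/3193777 E=10878976/7805621 F=20736/12505] → run D
t=10: vr[D=6429696/3193777 E=10878976/7805621 F=20736/12505] → run E
t=11: vr[D=6429696/3193777 E=13440000/7805621 F=20736/12505] → run F
t=12: vr[D=6429696/3193777 E=13440000/7805621 F=36352/12505] → run E
t=13: vr[D=6429696/3193777 E=16001024/7805621 F=36352/12505] → run D
t=14: vr[D=8990720/3193777 E=16001024/7805621 F=36352/12505] → run E
t=15: vr[D=8990720/3193777 F=36352/12505] → run D
t=16: vr[D=11551744/3193777 F=36352/12505] → run F
t=17: vr[D=11551744/3193777 F=51968/12505] → run D
t=18: vr[F=51968/12505] → run F
t=19: vr[F=67584/12505] → run F
t=20: vr[F=16640/2501] → run F
t=21: vr[F=98816/12505] → run F
t=22: (idle)
t=23: (idle)
t=24: (idle)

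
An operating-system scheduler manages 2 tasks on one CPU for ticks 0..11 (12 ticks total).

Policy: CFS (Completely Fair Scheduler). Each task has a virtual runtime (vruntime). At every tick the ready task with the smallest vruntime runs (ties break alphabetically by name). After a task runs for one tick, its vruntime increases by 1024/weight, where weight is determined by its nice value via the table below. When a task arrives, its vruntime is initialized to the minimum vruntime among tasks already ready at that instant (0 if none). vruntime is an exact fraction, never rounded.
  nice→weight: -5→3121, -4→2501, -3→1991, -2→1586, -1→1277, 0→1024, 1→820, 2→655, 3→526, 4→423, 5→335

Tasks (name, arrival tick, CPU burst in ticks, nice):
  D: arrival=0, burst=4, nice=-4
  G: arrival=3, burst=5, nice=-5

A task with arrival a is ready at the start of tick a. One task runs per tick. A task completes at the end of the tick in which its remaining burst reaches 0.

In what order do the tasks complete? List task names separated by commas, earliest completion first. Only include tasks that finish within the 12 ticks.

t=0: vr[D=0] → run D
t=1: vr[D=1024/2501] → run D
t=2: vr[D=2048/2501] → run D
t=3: vr[D=3072/2501 G=3072/2501] → run D
t=4: vr[G=3072/2501] → run G
t=5: vr[G=12148736/7805621] → run G
t=6: vr[G=14709760/7805621] → run G
t=7: vr[G=17270784/7805621] → run G
t=8: vr[G=19831808/7805621] → run G
t=9: (idle)
t=10: (idle)
t=11: (idle)

completion order = D, G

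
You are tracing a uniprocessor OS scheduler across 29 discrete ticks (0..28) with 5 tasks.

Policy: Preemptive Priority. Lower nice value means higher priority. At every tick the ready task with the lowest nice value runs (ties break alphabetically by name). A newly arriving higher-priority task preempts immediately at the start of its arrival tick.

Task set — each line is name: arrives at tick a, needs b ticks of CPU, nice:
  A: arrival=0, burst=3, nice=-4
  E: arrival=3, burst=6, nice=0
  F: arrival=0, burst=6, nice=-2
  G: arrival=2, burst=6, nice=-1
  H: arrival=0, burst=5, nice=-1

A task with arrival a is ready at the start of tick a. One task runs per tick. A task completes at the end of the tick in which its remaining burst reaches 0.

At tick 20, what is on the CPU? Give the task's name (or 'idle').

running at tick 20 = E

t=0: ready={A,F,H} → run A
t=1: ready={A,F,H} → run A
t=2: ready={A,F,G,H} → run A
t=3: ready={E,F,G,H} → run F
t=4: ready={E,F,G,H} → run F
t=5: ready={E,F,G,H} → run F
t=6: ready={E,F,G,H} → run F
t=7: ready={E,F,G,H} → run F
t=8: ready={E,F,G,H} → run F
t=9: ready={E,G,H} → run G
t=10: ready={E,G,H} → run G
t=11: ready={E,G,H} → run G
t=12: ready={E,G,H} → run G
t=13: ready={E,G,H} → run G
t=14: ready={E,G,H} → run G
t=15: ready={E,H} → run H
t=16: ready={E,H} → run H
t=17: ready={E,H} → run H
t=18: ready={E,H} → run H
t=19: ready={E,H} → run H
t=20: ready={E} → run E
t=21: ready={E} → run E
t=22: ready={E} → run E
t=23: ready={E} → run E
t=24: ready={E} → run E
t=25: ready={E} → run E
t=26: (idle)
t=27: (idle)
t=28: (idle)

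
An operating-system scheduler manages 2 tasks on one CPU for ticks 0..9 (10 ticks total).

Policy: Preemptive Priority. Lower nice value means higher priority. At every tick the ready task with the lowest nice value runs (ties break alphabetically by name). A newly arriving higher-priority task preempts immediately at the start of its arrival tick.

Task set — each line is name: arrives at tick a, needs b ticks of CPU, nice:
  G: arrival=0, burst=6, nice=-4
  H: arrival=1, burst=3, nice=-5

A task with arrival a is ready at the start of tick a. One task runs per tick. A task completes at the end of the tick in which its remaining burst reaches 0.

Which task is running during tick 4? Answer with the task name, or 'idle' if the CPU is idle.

running at tick 4 = G

t=0: ready={G} → run G
t=1: ready={G,H} → run H
t=2: ready={G,H} → run H
t=3: ready={G,H} → run H
t=4: ready={G} → run G
t=5: ready={G} → run G
t=6: ready={G} → run G
t=7: ready={G} → run G
t=8: ready={G} → run G
t=9: (idle)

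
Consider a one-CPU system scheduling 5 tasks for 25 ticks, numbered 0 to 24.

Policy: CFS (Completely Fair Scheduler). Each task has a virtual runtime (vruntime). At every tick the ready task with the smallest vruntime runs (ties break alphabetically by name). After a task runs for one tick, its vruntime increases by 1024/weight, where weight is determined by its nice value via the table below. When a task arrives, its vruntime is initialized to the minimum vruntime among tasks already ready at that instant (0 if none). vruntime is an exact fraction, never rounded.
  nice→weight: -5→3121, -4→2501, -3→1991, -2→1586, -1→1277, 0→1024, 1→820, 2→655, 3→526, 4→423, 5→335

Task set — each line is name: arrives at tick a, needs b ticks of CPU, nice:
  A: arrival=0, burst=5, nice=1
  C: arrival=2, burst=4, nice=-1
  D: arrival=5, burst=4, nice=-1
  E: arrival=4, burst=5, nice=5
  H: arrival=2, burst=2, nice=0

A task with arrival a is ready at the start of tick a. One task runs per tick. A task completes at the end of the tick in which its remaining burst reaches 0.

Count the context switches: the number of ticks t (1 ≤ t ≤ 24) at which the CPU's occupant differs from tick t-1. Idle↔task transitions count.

t=0: vr[A=0] → run A
t=1: vr[A=256/205] → run A
t=2: vr[A=512/205 C=512/205 H=512/205] → run A
t=3: vr[A=768/205 C=512/205 H=512/205] → run C
t=4: vr[A=768/205 C=863744/261785 E=512/205 H=512/205] → run E
t=5: vr[A=768/205 C=863744/261785 D=512/205 E=76288/13735 H=512/205] → run D
t=6: vr[A=768/205 C=863744/261785 D=863744/261785 E=76288/13735 H=512/205] → run H
t=7: vr[A=768/205 C=863744/261785 D=863744/261785 E=76288/13735 H=717/205] → run C
t=8: vr[A=768/205 C=1073664/261785 D=863744/261785 E=76288/13735 H=717/205] → run D
t=9: vr[A=768/205 C=1073664/261785 D=1073664/261785 E=76288/13735 H=717/205] → run H
t=10: vr[A=768/205 C=1073664/261785 D=1073664/261785 E=76288/13735] → run A
t=11: vr[A=1024/205 C=1073664/261785 D=1073664/261785 E=76288/13735] → run C
t=12: vr[A=1024/205 C=1283584/261785 D=1073664/261785 E=76288/13735] → run D
t=13: vr[A=1024/205 C=1283584/261785 D=1283584/261785 E=76288/13735] → run C
t=14: vr[A=1024/205 D=1283584/261785 E=76288/13735] → run D
t=15: vr[A=1024/205 E=76288/13735] → run A
t=16: vr[E=76288/13735] → run E
t=17: vr[E=118272/13735] → run E
t=18: vr[E=160256/13735] → run E
t=19: vr[E=40448/2747] → run E
t=20: (idle)
t=21: (idle)
t=22: (idle)
t=23: (idle)
t=24: (idle)

context switches = 15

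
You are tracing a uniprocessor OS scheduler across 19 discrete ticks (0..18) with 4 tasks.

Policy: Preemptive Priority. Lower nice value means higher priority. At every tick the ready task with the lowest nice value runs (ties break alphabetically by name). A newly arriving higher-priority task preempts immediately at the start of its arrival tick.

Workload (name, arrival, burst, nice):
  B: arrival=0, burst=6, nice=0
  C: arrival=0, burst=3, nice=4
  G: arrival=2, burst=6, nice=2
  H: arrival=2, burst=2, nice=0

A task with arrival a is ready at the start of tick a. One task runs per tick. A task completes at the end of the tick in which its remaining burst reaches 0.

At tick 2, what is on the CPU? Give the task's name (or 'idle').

running at tick 2 = B

t=0: ready={B,C} → run B
t=1: ready={B,C} → run B
t=2: ready={B,C,G,H} → run B
t=3: ready={B,C,G,H} → run B
t=4: ready={B,C,G,H} → run B
t=5: ready={B,C,G,H} → run B
t=6: ready={C,G,H} → run H
t=7: ready={C,G,H} → run H
t=8: ready={C,G} → run G
t=9: ready={C,G} → run G
t=10: ready={C,G} → run G
t=11: ready={C,G} → run G
t=12: ready={C,G} → run G
t=13: ready={C,G} → run G
t=14: ready={C} → run C
t=15: ready={C} → run C
t=16: ready={C} → run C
t=17: (idle)
t=18: (idle)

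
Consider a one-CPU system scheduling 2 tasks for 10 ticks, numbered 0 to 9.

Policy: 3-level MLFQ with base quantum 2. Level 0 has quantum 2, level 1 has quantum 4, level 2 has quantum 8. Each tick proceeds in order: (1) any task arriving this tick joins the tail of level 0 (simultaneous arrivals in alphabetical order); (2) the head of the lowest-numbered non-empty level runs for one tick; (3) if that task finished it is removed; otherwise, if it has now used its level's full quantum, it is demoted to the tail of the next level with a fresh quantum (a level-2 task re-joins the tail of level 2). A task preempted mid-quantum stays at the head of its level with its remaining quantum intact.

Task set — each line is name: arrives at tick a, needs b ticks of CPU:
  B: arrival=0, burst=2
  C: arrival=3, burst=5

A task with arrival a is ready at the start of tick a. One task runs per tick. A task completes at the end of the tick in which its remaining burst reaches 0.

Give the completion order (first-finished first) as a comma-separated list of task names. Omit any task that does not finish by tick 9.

completion order = B, C

t=0: L0/L1/L2 = B/-/- → run B
t=1: L0/L1/L2 = B/-/- → run B
t=2: (idle)
t=3: L0/L1/L2 = C/-/- → run C
t=4: L0/L1/L2 = C/-/- → run C
t=5: L0/L1/L2 = -/C/- → run C
t=6: L0/L1/L2 = -/C/- → run C
t=7: L0/L1/L2 = -/C/- → run C
t=8: (idle)
t=9: (idle)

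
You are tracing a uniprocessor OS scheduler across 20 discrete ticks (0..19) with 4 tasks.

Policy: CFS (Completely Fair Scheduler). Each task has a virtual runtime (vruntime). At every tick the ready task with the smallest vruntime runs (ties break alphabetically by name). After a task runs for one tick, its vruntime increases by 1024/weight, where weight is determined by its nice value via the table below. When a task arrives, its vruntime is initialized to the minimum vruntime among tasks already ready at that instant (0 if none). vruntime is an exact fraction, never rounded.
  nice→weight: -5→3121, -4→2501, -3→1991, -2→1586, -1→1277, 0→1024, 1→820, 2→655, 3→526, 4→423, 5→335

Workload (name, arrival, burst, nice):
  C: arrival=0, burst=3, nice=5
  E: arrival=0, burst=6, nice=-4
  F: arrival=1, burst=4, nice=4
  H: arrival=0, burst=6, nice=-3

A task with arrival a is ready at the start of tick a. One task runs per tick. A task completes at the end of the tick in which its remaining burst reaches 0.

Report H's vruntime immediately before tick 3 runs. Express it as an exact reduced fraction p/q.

t=0: vr[C=0 E=0 H=0] → run C
t=1: vr[C=1024/335 E=0 F=0 H=0] → run E
t=2: vr[C=1024/335 E=1024/2501 F=0 H=0] → run F
t=3: vr[C=1024/335 E=1024/2501 F=1024/423 H=0] → run H
t=4: vr[C=1024/335 E=1024/2501 F=1024/423 H=1024/1991] → run E
t=5: vr[C=1024/335 E=2048/2501 F=1024/423 H=1024/1991] → run H
t=6: vr[C=1024/335 E=2048/2501 F=1024/423 H=2048/1991] → run E
t=7: vr[C=1024/335 E=3072/2501 F=1024/423 H=2048/1991] → run H
t=8: vr[C=1024/335 E=3072/2501 F=1024/423 H=3072/1991] → run E
t=9: vr[C=1024/335 E=4096/2501 F=1024/423 H=3072/1991] → run H
t=10: vr[C=1024/335 E=4096/2501 F=1024/423 H=4096/1991] → run E
t=11: vr[C=1024/335 E=5120/2501 F=1024/423 H=4096/1991] → run E
t=12: vr[C=1024/335 F=1024/423 H=4096/1991] → run H
t=13: vr[C=1024/335 F=1024/423 H=5120/1991] → run F
t=14: vr[C=1024/335 F=2048/423 H=5120/1991] → run H
t=15: vr[C=1024/335 F=2048/423] → run C
t=16: vr[C=2048/335 F=2048/423] → run F
t=17: vr[C=2048/335 F=1024/141] → run C
t=18: vr[F=1024/141] → run F
t=19: (idle)

vruntime(H, start of tick 3) = 0/1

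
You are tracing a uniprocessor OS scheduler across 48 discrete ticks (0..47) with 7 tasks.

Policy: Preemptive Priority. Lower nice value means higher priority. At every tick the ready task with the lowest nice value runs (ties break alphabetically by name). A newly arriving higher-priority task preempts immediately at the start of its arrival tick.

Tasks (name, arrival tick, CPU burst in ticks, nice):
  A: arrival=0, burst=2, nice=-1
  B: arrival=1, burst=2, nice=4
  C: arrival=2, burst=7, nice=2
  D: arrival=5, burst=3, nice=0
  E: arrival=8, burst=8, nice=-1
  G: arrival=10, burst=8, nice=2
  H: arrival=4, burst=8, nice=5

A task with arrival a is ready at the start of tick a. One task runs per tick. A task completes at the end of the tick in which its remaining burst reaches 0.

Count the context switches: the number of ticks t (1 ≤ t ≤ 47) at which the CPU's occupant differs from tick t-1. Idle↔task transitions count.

context switches = 8

t=0: ready={A} → run A
t=1: ready={A,B} → run A
t=2: ready={B,C} → run C
t=3: ready={B,C} → run C
t=4: ready={B,C,H} → run C
t=5: ready={B,C,D,H} → run D
t=6: ready={B,C,D,H} → run D
t=7: ready={B,C,D,H} → run D
t=8: ready={B,C,E,H} → run E
t=9: ready={B,C,E,H} → run E
t=10: ready={B,C,E,G,H} → run E
t=11: ready={B,C,E,G,H} → run E
t=12: ready={B,C,E,G,H} → run E
t=13: ready={B,C,E,G,H} → run E
t=14: ready={B,C,E,G,H} → run E
t=15: ready={B,C,E,G,H} → run E
t=16: ready={B,C,G,H} → run C
t=17: ready={B,C,G,H} → run C
t=18: ready={B,C,G,H} → run C
t=19: ready={B,C,G,H} → run C
t=20: ready={B,G,H} → run G
t=21: ready={B,G,H} → run G
t=22: ready={B,G,H} → run G
t=23: ready={B,G,H} → run G
t=24: ready={B,G,H} → run G
t=25: ready={B,G,H} → run G
t=26: ready={B,G,H} → run G
t=27: ready={B,G,H} → run G
t=28: ready={B,H} → run B
t=29: ready={B,H} → run B
t=30: ready={H} → run H
t=31: ready={H} → run H
t=32: ready={H} → run H
t=33: ready={H} → run H
t=34: ready={H} → run H
t=35: ready={H} → run H
t=36: ready={H} → run H
t=37: ready={H} → run H
t=38: (idle)
t=39: (idle)
t=40: (idle)
t=41: (idle)
t=42: (idle)
t=43: (idle)
t=44: (idle)
t=45: (idle)
t=46: (idle)
t=47: (idle)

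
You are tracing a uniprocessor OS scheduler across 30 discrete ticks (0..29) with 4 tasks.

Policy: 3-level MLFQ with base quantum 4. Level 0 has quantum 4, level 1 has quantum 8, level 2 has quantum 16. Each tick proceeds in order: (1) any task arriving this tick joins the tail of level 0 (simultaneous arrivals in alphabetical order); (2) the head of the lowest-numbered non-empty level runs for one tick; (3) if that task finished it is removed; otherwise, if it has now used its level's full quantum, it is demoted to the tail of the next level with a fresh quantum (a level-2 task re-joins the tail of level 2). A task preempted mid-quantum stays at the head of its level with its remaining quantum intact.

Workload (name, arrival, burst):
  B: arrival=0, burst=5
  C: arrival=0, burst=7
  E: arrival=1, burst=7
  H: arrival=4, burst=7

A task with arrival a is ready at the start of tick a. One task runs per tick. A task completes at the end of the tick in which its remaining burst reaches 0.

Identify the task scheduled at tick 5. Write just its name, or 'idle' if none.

running at tick 5 = C

t=0: L0/L1/L2 = BC/-/- → run B
t=1: L0/L1/L2 = BCE/-/- → run B
t=2: L0/L1/L2 = BCE/-/- → run B
t=3: L0/L1/L2 = BCE/-/- → run B
t=4: L0/L1/L2 = CEH/B/- → run C
t=5: L0/L1/L2 = CEH/B/- → run C
t=6: L0/L1/L2 = CEH/B/- → run C
t=7: L0/L1/L2 = CEH/B/- → run C
t=8: L0/L1/L2 = EH/BC/- → run E
t=9: L0/L1/L2 = EH/BC/- → run E
t=10: L0/L1/L2 = EH/BC/- → run E
t=11: L0/L1/L2 = EH/BC/- → run E
t=12: L0/L1/L2 = H/BCE/- → run H
t=13: L0/L1/L2 = H/BCE/- → run H
t=14: L0/L1/L2 = H/BCE/- → run H
t=15: L0/L1/L2 = H/BCE/- → run H
t=16: L0/L1/L2 = -/BCEH/- → run B
t=17: L0/L1/L2 = -/CEH/- → run C
t=18: L0/L1/L2 = -/CEH/- → run C
t=19: L0/L1/L2 = -/CEH/- → run C
t=20: L0/L1/L2 = -/EH/- → run E
t=21: L0/L1/L2 = -/EH/- → run E
t=22: L0/L1/L2 = -/EH/- → run E
t=23: L0/L1/L2 = -/H/- → run H
t=24: L0/L1/L2 = -/H/- → run H
t=25: L0/L1/L2 = -/H/- → run H
t=26: (idle)
t=27: (idle)
t=28: (idle)
t=29: (idle)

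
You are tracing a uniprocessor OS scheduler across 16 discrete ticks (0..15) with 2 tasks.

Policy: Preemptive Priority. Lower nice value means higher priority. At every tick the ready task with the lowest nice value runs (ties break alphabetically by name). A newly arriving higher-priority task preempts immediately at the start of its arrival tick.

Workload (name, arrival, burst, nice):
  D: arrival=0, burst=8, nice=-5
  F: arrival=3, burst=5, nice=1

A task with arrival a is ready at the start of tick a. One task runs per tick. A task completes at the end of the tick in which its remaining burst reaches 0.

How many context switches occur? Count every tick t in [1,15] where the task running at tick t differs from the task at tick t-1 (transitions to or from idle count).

t=0: ready={D} → run D
t=1: ready={D} → run D
t=2: ready={D} → run D
t=3: ready={D,F} → run D
t=4: ready={D,F} → run D
t=5: ready={D,F} → run D
t=6: ready={D,F} → run D
t=7: ready={D,F} → run D
t=8: ready={F} → run F
t=9: ready={F} → run F
t=10: ready={F} → run F
t=11: ready={F} → run F
t=12: ready={F} → run F
t=13: (idle)
t=14: (idle)
t=15: (idle)

context switches = 2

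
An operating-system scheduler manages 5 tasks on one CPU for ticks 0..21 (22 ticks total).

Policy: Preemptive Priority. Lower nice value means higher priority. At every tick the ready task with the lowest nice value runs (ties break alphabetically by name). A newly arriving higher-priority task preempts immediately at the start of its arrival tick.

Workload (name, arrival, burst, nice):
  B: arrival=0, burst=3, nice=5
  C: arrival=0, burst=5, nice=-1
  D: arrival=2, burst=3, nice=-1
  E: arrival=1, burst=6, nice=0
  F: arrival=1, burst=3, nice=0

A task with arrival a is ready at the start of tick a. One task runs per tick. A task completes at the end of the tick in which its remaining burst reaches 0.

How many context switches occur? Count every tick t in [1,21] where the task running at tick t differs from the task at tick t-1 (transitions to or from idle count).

context switches = 5

t=0: ready={B,C} → run C
t=1: ready={B,C,E,F} → run C
t=2: ready={B,C,D,E,F} → run C
t=3: ready={B,C,D,E,F} → run C
t=4: ready={B,C,D,E,F} → run C
t=5: ready={B,D,E,F} → run D
t=6: ready={B,D,E,F} → run D
t=7: ready={B,D,E,F} → run D
t=8: ready={B,E,F} → run E
t=9: ready={B,E,F} → run E
t=10: ready={B,E,F} → run E
t=11: ready={B,E,F} → run E
t=12: ready={B,E,F} → run E
t=13: ready={B,E,F} → run E
t=14: ready={B,F} → run F
t=15: ready={B,F} → run F
t=16: ready={B,F} → run F
t=17: ready={B} → run B
t=18: ready={B} → run B
t=19: ready={B} → run B
t=20: (idle)
t=21: (idle)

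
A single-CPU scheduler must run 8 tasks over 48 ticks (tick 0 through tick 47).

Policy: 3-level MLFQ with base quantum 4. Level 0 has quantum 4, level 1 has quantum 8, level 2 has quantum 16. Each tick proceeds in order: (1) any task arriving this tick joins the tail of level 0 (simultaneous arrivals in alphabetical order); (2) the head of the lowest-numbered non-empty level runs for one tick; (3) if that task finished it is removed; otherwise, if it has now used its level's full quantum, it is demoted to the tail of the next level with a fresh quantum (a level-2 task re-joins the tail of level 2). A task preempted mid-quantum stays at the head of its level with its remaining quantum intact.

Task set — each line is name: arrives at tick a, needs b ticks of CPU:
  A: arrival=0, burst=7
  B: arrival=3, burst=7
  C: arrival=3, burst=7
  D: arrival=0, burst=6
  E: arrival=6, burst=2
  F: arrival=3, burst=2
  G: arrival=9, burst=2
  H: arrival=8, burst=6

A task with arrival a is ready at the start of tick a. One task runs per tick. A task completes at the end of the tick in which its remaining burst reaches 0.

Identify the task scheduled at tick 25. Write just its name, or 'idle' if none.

t=0: L0/L1/L2 = AD/-/- → run A
t=1: L0/L1/L2 = AD/-/- → run A
t=2: L0/L1/L2 = AD/-/- → run A
t=3: L0/L1/L2 = ADBCF/-/- → run A
t=4: L0/L1/L2 = DBCF/A/- → run D
t=5: L0/L1/L2 = DBCF/A/- → run D
t=6: L0/L1/L2 = DBCFE/A/- → run D
t=7: L0/L1/L2 = DBCFE/A/- → run D
t=8: L0/L1/L2 = BCFEH/AD/- → run B
t=9: L0/L1/L2 = BCFEHG/AD/- → run B
t=10: L0/L1/L2 = BCFEHG/AD/- → run B
t=11: L0/L1/L2 = BCFEHG/AD/- → run B
t=12: L0/L1/L2 = CFEHG/ADB/- → run C
t=13: L0/L1/L2 = CFEHG/ADB/- → run C
t=14: L0/L1/L2 = CFEHG/ADB/- → run C
t=15: L0/L1/L2 = CFEHG/ADB/- → run C
t=16: L0/L1/L2 = FEHG/ADBC/- → run F
t=17: L0/L1/L2 = FEHG/ADBC/- → run F
t=18: L0/L1/L2 = EHG/ADBC/- → run E
t=19: L0/L1/L2 = EHG/ADBC/- → run E
t=20: L0/L1/L2 = HG/ADBC/- → run H
t=21: L0/L1/L2 = HG/ADBC/- → run H
t=22: L0/L1/L2 = HG/ADBC/- → run H
t=23: L0/L1/L2 = HG/ADBC/- → run H
t=24: L0/L1/L2 = G/ADBCH/- → run G
t=25: L0/L1/L2 = G/ADBCH/- → run G
t=26: L0/L1/L2 = -/ADBCH/- → run A
t=27: L0/L1/L2 = -/ADBCH/- → run A
t=28: L0/L1/L2 = -/ADBCH/- → run A
t=29: L0/L1/L2 = -/DBCH/- → run D
t=30: L0/L1/L2 = -/DBCH/- → run D
t=31: L0/L1/L2 = -/BCH/- → run B
t=32: L0/L1/L2 = -/BCH/- → run B
t=33: L0/L1/L2 = -/BCH/- → run B
t=34: L0/L1/L2 = -/CH/- → run C
t=35: L0/L1/L2 = -/CH/- → run C
t=36: L0/L1/L2 = -/CH/- → run C
t=37: L0/L1/L2 = -/H/- → run H
t=38: L0/L1/L2 = -/H/- → run H
t=39: (idle)
t=40: (idle)
t=41: (idle)
t=42: (idle)
t=43: (idle)
t=44: (idle)
t=45: (idle)
t=46: (idle)
t=47: (idle)

running at tick 25 = G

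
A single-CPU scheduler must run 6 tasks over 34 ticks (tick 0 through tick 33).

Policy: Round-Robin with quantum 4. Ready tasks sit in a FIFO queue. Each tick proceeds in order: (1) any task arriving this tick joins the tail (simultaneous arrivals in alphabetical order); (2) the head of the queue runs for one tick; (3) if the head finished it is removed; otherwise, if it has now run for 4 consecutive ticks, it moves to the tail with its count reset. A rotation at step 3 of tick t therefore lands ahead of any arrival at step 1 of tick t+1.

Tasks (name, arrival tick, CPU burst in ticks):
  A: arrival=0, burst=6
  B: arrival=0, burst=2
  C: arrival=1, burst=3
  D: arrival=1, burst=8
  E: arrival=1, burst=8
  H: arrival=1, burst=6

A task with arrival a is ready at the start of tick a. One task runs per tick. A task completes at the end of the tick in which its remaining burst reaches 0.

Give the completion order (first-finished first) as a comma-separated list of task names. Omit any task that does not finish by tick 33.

t=0: queue=[A,B] q_used=0 → run A
t=1: queue=[A,B,C,D,E,H] q_used=1 → run A
t=2: queue=[A,B,C,D,E,H] q_used=2 → run A
t=3: queue=[A,B,C,D,E,H] q_used=3 → run A
t=4: queue=[B,C,D,E,H,A] q_used=0 → run B
t=5: queue=[B,C,D,E,H,A] q_used=1 → run B
t=6: queue=[C,D,E,H,A] q_used=0 → run C
t=7: queue=[C,D,E,H,A] q_used=1 → run C
t=8: queue=[C,D,E,H,A] q_used=2 → run C
t=9: queue=[D,E,H,A] q_used=0 → run D
t=10: queue=[D,E,H,A] q_used=1 → run D
t=11: queue=[D,E,H,A] q_used=2 → run D
t=12: queue=[D,E,H,A] q_used=3 → run D
t=13: queue=[E,H,A,D] q_used=0 → run E
t=14: queue=[E,H,A,D] q_used=1 → run E
t=15: queue=[E,H,A,D] q_used=2 → run E
t=16: queue=[E,H,A,D] q_used=3 → run E
t=17: queue=[H,A,D,E] q_used=0 → run H
t=18: queue=[H,A,D,E] q_used=1 → run H
t=19: queue=[H,A,D,E] q_used=2 → run H
t=20: queue=[H,A,D,E] q_used=3 → run H
t=21: queue=[A,D,E,H] q_used=0 → run A
t=22: queue=[A,D,E,H] q_used=1 → run A
t=23: queue=[D,E,H] q_used=0 → run D
t=24: queue=[D,E,H] q_used=1 → run D
t=25: queue=[D,E,H] q_used=2 → run D
t=26: queue=[D,E,H] q_used=3 → run D
t=27: queue=[E,H] q_used=0 → run E
t=28: queue=[E,H] q_used=1 → run E
t=29: queue=[E,H] q_used=2 → run E
t=30: queue=[E,H] q_used=3 → run E
t=31: queue=[H] q_used=0 → run H
t=32: queue=[H] q_used=1 → run H
t=33: (idle)

completion order = B, C, A, D, E, H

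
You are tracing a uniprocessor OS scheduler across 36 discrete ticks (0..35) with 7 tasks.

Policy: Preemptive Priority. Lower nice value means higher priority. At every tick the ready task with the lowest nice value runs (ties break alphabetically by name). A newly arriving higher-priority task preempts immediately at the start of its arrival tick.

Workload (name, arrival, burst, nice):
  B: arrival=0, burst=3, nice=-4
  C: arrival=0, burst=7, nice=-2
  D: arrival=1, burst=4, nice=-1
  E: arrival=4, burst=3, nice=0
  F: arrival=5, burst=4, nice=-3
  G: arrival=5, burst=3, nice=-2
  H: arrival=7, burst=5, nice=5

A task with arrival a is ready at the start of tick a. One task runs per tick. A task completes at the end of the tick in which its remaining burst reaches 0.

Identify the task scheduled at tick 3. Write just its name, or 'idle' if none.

t=0: ready={B,C} → run B
t=1: ready={B,C,D} → run B
t=2: ready={B,C,D} → run B
t=3: ready={C,D} → run C
t=4: ready={C,D,E} → run C
t=5: ready={C,D,E,F,G} → run F
t=6: ready={C,D,E,F,G} → run F
t=7: ready={C,D,E,F,G,H} → run F
t=8: ready={C,D,E,F,G,H} → run F
t=9: ready={C,D,E,G,H} → run C
t=10: ready={C,D,E,G,H} → run C
t=11: ready={C,D,E,G,H} → run C
t=12: ready={C,D,E,G,H} → run C
t=13: ready={C,D,E,G,H} → run C
t=14: ready={D,E,G,H} → run G
t=15: ready={D,E,G,H} → run G
t=16: ready={D,E,G,H} → run G
t=17: ready={D,E,H} → run D
t=18: ready={D,E,H} → run D
t=19: ready={D,E,H} → run D
t=20: ready={D,E,H} → run D
t=21: ready={E,H} → run E
t=22: ready={E,H} → run E
t=23: ready={E,H} → run E
t=24: ready={H} → run H
t=25: ready={H} → run H
t=26: ready={H} → run H
t=27: ready={H} → run H
t=28: ready={H} → run H
t=29: (idle)
t=30: (idle)
t=31: (idle)
t=32: (idle)
t=33: (idle)
t=34: (idle)
t=35: (idle)

running at tick 3 = C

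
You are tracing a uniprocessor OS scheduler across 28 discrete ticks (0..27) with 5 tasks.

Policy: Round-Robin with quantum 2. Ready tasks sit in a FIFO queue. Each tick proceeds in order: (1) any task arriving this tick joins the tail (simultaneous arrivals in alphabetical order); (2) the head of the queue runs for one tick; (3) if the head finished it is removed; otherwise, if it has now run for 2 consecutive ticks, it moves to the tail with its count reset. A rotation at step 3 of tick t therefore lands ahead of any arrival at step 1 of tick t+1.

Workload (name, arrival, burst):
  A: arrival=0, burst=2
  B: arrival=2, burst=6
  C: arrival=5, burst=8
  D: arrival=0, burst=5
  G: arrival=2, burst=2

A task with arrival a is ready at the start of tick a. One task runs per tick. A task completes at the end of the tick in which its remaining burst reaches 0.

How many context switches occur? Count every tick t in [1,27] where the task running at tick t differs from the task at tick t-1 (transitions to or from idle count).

context switches = 11

t=0: queue=[A,D] q_used=0 → run A
t=1: queue=[A,D] q_used=1 → run A
t=2: queue=[D,B,G] q_used=0 → run D
t=3: queue=[D,B,G] q_used=1 → run D
t=4: queue=[B,G,D] q_used=0 → run B
t=5: queue=[B,G,D,C] q_used=1 → run B
t=6: queue=[G,D,C,B] q_used=0 → run G
t=7: queue=[G,D,C,B] q_used=1 → run G
t=8: queue=[D,C,B] q_used=0 → run D
t=9: queue=[D,C,B] q_used=1 → run D
t=10: queue=[C,B,D] q_used=0 → run C
t=11: queue=[C,B,D] q_used=1 → run C
t=12: queue=[B,D,C] q_used=0 → run B
t=13: queue=[B,D,C] q_used=1 → run B
t=14: queue=[D,C,B] q_used=0 → run D
t=15: queue=[C,B] q_used=0 → run C
t=16: queue=[C,B] q_used=1 → run C
t=17: queue=[B,C] q_used=0 → run B
t=18: queue=[B,C] q_used=1 → run B
t=19: queue=[C] q_used=0 → run C
t=20: queue=[C] q_used=1 → run C
t=21: queue=[C] q_used=0 → run C
t=22: queue=[C] q_used=1 → run C
t=23: (idle)
t=24: (idle)
t=25: (idle)
t=26: (idle)
t=27: (idle)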